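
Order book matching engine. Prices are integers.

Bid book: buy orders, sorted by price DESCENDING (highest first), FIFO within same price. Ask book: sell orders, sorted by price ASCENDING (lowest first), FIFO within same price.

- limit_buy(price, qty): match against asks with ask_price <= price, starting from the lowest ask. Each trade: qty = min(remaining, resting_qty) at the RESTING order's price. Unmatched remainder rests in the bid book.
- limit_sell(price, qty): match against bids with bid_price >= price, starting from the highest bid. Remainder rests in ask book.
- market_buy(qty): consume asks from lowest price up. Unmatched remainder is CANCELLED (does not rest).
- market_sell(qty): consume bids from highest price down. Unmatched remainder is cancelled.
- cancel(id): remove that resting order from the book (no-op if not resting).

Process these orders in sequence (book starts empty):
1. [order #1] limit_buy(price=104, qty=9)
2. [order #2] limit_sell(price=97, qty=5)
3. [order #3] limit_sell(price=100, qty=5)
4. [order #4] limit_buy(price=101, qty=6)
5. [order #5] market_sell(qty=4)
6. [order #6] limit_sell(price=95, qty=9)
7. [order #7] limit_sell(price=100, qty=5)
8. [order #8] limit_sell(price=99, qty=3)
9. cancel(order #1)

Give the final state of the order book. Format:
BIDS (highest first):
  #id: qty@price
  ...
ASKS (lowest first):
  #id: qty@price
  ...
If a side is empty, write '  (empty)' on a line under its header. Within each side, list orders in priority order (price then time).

After op 1 [order #1] limit_buy(price=104, qty=9): fills=none; bids=[#1:9@104] asks=[-]
After op 2 [order #2] limit_sell(price=97, qty=5): fills=#1x#2:5@104; bids=[#1:4@104] asks=[-]
After op 3 [order #3] limit_sell(price=100, qty=5): fills=#1x#3:4@104; bids=[-] asks=[#3:1@100]
After op 4 [order #4] limit_buy(price=101, qty=6): fills=#4x#3:1@100; bids=[#4:5@101] asks=[-]
After op 5 [order #5] market_sell(qty=4): fills=#4x#5:4@101; bids=[#4:1@101] asks=[-]
After op 6 [order #6] limit_sell(price=95, qty=9): fills=#4x#6:1@101; bids=[-] asks=[#6:8@95]
After op 7 [order #7] limit_sell(price=100, qty=5): fills=none; bids=[-] asks=[#6:8@95 #7:5@100]
After op 8 [order #8] limit_sell(price=99, qty=3): fills=none; bids=[-] asks=[#6:8@95 #8:3@99 #7:5@100]
After op 9 cancel(order #1): fills=none; bids=[-] asks=[#6:8@95 #8:3@99 #7:5@100]

Answer: BIDS (highest first):
  (empty)
ASKS (lowest first):
  #6: 8@95
  #8: 3@99
  #7: 5@100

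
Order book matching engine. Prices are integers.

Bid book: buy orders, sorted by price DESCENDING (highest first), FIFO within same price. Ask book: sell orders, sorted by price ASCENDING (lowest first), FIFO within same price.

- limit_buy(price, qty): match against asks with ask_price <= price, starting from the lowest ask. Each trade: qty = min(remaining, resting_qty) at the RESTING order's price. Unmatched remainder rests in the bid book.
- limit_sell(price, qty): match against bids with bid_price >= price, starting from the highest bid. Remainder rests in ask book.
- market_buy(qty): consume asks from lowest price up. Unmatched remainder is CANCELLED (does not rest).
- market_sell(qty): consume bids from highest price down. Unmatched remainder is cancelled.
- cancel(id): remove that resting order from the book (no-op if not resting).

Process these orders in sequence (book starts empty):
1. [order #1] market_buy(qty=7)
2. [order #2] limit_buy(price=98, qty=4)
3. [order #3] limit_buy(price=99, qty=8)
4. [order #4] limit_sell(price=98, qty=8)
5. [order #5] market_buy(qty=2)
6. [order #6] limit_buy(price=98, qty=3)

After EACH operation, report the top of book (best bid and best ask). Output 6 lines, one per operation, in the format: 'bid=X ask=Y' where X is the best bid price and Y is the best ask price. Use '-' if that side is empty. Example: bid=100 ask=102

Answer: bid=- ask=-
bid=98 ask=-
bid=99 ask=-
bid=98 ask=-
bid=98 ask=-
bid=98 ask=-

Derivation:
After op 1 [order #1] market_buy(qty=7): fills=none; bids=[-] asks=[-]
After op 2 [order #2] limit_buy(price=98, qty=4): fills=none; bids=[#2:4@98] asks=[-]
After op 3 [order #3] limit_buy(price=99, qty=8): fills=none; bids=[#3:8@99 #2:4@98] asks=[-]
After op 4 [order #4] limit_sell(price=98, qty=8): fills=#3x#4:8@99; bids=[#2:4@98] asks=[-]
After op 5 [order #5] market_buy(qty=2): fills=none; bids=[#2:4@98] asks=[-]
After op 6 [order #6] limit_buy(price=98, qty=3): fills=none; bids=[#2:4@98 #6:3@98] asks=[-]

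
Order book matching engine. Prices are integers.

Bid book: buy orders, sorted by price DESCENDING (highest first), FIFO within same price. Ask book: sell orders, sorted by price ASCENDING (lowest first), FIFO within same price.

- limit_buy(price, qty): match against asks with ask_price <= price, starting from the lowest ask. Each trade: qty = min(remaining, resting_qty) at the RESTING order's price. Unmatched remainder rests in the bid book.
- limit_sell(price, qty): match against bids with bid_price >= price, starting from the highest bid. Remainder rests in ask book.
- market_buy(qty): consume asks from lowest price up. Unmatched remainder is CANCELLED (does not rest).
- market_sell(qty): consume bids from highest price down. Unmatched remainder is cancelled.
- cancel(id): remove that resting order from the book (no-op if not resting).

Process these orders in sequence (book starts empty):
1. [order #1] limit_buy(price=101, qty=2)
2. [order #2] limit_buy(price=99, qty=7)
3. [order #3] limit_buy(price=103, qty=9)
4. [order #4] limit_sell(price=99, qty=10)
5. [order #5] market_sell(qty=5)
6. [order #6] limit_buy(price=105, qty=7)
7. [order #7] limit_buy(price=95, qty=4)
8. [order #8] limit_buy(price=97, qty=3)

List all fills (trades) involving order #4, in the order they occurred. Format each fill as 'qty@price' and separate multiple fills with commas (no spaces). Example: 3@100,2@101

Answer: 9@103,1@101

Derivation:
After op 1 [order #1] limit_buy(price=101, qty=2): fills=none; bids=[#1:2@101] asks=[-]
After op 2 [order #2] limit_buy(price=99, qty=7): fills=none; bids=[#1:2@101 #2:7@99] asks=[-]
After op 3 [order #3] limit_buy(price=103, qty=9): fills=none; bids=[#3:9@103 #1:2@101 #2:7@99] asks=[-]
After op 4 [order #4] limit_sell(price=99, qty=10): fills=#3x#4:9@103 #1x#4:1@101; bids=[#1:1@101 #2:7@99] asks=[-]
After op 5 [order #5] market_sell(qty=5): fills=#1x#5:1@101 #2x#5:4@99; bids=[#2:3@99] asks=[-]
After op 6 [order #6] limit_buy(price=105, qty=7): fills=none; bids=[#6:7@105 #2:3@99] asks=[-]
After op 7 [order #7] limit_buy(price=95, qty=4): fills=none; bids=[#6:7@105 #2:3@99 #7:4@95] asks=[-]
After op 8 [order #8] limit_buy(price=97, qty=3): fills=none; bids=[#6:7@105 #2:3@99 #8:3@97 #7:4@95] asks=[-]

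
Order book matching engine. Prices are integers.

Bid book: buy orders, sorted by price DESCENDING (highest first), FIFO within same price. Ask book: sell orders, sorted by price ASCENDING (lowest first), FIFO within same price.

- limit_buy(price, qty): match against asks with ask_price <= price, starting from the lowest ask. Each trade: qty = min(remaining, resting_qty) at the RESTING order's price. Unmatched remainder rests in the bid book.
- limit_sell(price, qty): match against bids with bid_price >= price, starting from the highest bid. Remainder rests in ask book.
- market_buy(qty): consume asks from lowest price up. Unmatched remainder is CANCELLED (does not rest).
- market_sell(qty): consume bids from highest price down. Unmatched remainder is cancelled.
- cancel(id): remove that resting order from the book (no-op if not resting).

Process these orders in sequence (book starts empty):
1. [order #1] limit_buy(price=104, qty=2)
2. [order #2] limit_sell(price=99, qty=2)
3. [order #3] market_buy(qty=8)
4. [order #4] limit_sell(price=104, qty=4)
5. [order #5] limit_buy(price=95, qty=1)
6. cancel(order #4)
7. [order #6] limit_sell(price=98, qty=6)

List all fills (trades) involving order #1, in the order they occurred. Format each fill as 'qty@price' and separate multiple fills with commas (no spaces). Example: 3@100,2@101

Answer: 2@104

Derivation:
After op 1 [order #1] limit_buy(price=104, qty=2): fills=none; bids=[#1:2@104] asks=[-]
After op 2 [order #2] limit_sell(price=99, qty=2): fills=#1x#2:2@104; bids=[-] asks=[-]
After op 3 [order #3] market_buy(qty=8): fills=none; bids=[-] asks=[-]
After op 4 [order #4] limit_sell(price=104, qty=4): fills=none; bids=[-] asks=[#4:4@104]
After op 5 [order #5] limit_buy(price=95, qty=1): fills=none; bids=[#5:1@95] asks=[#4:4@104]
After op 6 cancel(order #4): fills=none; bids=[#5:1@95] asks=[-]
After op 7 [order #6] limit_sell(price=98, qty=6): fills=none; bids=[#5:1@95] asks=[#6:6@98]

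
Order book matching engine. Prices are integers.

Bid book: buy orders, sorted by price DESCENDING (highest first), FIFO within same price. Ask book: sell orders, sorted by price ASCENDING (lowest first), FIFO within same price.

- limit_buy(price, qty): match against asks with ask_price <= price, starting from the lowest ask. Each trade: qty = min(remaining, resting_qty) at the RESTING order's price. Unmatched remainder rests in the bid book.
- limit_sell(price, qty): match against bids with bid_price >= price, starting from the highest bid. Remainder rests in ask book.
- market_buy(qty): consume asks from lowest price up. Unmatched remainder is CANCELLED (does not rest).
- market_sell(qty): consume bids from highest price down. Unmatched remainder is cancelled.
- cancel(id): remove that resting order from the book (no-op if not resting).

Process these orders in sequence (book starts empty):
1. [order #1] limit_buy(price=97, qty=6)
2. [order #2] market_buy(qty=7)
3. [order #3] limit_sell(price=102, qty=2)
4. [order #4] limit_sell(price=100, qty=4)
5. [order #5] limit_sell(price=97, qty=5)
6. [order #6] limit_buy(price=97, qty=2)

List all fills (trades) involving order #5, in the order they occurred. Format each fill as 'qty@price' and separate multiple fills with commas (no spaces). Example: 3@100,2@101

After op 1 [order #1] limit_buy(price=97, qty=6): fills=none; bids=[#1:6@97] asks=[-]
After op 2 [order #2] market_buy(qty=7): fills=none; bids=[#1:6@97] asks=[-]
After op 3 [order #3] limit_sell(price=102, qty=2): fills=none; bids=[#1:6@97] asks=[#3:2@102]
After op 4 [order #4] limit_sell(price=100, qty=4): fills=none; bids=[#1:6@97] asks=[#4:4@100 #3:2@102]
After op 5 [order #5] limit_sell(price=97, qty=5): fills=#1x#5:5@97; bids=[#1:1@97] asks=[#4:4@100 #3:2@102]
After op 6 [order #6] limit_buy(price=97, qty=2): fills=none; bids=[#1:1@97 #6:2@97] asks=[#4:4@100 #3:2@102]

Answer: 5@97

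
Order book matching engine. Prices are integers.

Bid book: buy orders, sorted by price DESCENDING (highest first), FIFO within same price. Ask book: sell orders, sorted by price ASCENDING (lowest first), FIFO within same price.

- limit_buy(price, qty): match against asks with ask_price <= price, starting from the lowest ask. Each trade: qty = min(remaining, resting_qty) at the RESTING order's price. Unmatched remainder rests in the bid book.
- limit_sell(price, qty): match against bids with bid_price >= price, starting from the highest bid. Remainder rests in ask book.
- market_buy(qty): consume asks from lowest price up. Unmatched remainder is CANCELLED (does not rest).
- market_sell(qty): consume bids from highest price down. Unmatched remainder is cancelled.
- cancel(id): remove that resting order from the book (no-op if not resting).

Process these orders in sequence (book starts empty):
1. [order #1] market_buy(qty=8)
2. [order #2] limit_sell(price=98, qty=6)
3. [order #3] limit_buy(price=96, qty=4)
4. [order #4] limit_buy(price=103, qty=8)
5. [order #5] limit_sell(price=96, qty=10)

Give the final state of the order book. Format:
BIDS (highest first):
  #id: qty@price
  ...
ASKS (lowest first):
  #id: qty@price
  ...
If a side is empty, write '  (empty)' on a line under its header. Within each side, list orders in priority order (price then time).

After op 1 [order #1] market_buy(qty=8): fills=none; bids=[-] asks=[-]
After op 2 [order #2] limit_sell(price=98, qty=6): fills=none; bids=[-] asks=[#2:6@98]
After op 3 [order #3] limit_buy(price=96, qty=4): fills=none; bids=[#3:4@96] asks=[#2:6@98]
After op 4 [order #4] limit_buy(price=103, qty=8): fills=#4x#2:6@98; bids=[#4:2@103 #3:4@96] asks=[-]
After op 5 [order #5] limit_sell(price=96, qty=10): fills=#4x#5:2@103 #3x#5:4@96; bids=[-] asks=[#5:4@96]

Answer: BIDS (highest first):
  (empty)
ASKS (lowest first):
  #5: 4@96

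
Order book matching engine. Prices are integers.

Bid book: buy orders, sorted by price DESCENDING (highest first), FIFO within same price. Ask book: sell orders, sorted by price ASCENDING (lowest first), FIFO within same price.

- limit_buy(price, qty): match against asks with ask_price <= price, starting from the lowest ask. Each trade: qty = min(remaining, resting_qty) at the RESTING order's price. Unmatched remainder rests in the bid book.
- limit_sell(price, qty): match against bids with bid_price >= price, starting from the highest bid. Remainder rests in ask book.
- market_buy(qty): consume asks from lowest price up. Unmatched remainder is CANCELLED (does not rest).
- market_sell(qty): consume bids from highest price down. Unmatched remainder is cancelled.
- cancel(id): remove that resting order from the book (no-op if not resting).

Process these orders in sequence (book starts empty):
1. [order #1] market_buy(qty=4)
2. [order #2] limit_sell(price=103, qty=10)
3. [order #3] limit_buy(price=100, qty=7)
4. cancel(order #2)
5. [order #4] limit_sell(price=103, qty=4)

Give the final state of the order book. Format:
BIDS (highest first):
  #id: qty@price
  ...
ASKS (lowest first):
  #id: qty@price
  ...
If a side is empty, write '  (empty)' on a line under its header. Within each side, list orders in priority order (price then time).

Answer: BIDS (highest first):
  #3: 7@100
ASKS (lowest first):
  #4: 4@103

Derivation:
After op 1 [order #1] market_buy(qty=4): fills=none; bids=[-] asks=[-]
After op 2 [order #2] limit_sell(price=103, qty=10): fills=none; bids=[-] asks=[#2:10@103]
After op 3 [order #3] limit_buy(price=100, qty=7): fills=none; bids=[#3:7@100] asks=[#2:10@103]
After op 4 cancel(order #2): fills=none; bids=[#3:7@100] asks=[-]
After op 5 [order #4] limit_sell(price=103, qty=4): fills=none; bids=[#3:7@100] asks=[#4:4@103]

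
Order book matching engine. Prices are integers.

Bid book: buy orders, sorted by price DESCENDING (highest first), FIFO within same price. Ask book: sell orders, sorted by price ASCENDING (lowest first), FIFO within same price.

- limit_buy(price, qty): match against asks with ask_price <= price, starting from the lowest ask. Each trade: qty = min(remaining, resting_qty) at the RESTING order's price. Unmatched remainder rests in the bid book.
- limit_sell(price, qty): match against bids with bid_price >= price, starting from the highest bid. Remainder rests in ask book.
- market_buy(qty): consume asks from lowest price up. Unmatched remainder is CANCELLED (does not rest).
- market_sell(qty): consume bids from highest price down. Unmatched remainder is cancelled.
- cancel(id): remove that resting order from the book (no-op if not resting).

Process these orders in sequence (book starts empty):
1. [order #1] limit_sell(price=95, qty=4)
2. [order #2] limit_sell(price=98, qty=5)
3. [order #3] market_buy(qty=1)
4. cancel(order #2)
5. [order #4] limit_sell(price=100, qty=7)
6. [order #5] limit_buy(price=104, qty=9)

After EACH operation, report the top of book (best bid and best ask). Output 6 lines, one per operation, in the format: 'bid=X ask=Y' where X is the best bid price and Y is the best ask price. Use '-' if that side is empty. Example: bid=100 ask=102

After op 1 [order #1] limit_sell(price=95, qty=4): fills=none; bids=[-] asks=[#1:4@95]
After op 2 [order #2] limit_sell(price=98, qty=5): fills=none; bids=[-] asks=[#1:4@95 #2:5@98]
After op 3 [order #3] market_buy(qty=1): fills=#3x#1:1@95; bids=[-] asks=[#1:3@95 #2:5@98]
After op 4 cancel(order #2): fills=none; bids=[-] asks=[#1:3@95]
After op 5 [order #4] limit_sell(price=100, qty=7): fills=none; bids=[-] asks=[#1:3@95 #4:7@100]
After op 6 [order #5] limit_buy(price=104, qty=9): fills=#5x#1:3@95 #5x#4:6@100; bids=[-] asks=[#4:1@100]

Answer: bid=- ask=95
bid=- ask=95
bid=- ask=95
bid=- ask=95
bid=- ask=95
bid=- ask=100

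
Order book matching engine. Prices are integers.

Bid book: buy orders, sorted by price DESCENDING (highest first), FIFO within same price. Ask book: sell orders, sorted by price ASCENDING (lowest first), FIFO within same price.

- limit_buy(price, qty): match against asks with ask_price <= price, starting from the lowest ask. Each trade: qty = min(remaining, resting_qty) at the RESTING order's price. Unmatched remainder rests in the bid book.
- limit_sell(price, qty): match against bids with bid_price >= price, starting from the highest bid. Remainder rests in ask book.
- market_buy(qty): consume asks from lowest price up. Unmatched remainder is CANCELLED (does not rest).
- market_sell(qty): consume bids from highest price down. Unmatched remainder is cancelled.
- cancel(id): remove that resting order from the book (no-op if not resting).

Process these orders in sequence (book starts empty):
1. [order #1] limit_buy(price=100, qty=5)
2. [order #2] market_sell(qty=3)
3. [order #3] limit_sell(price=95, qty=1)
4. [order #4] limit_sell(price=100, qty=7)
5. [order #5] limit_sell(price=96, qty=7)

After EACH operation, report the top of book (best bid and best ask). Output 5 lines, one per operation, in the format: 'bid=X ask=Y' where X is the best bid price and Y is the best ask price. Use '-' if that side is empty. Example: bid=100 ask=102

After op 1 [order #1] limit_buy(price=100, qty=5): fills=none; bids=[#1:5@100] asks=[-]
After op 2 [order #2] market_sell(qty=3): fills=#1x#2:3@100; bids=[#1:2@100] asks=[-]
After op 3 [order #3] limit_sell(price=95, qty=1): fills=#1x#3:1@100; bids=[#1:1@100] asks=[-]
After op 4 [order #4] limit_sell(price=100, qty=7): fills=#1x#4:1@100; bids=[-] asks=[#4:6@100]
After op 5 [order #5] limit_sell(price=96, qty=7): fills=none; bids=[-] asks=[#5:7@96 #4:6@100]

Answer: bid=100 ask=-
bid=100 ask=-
bid=100 ask=-
bid=- ask=100
bid=- ask=96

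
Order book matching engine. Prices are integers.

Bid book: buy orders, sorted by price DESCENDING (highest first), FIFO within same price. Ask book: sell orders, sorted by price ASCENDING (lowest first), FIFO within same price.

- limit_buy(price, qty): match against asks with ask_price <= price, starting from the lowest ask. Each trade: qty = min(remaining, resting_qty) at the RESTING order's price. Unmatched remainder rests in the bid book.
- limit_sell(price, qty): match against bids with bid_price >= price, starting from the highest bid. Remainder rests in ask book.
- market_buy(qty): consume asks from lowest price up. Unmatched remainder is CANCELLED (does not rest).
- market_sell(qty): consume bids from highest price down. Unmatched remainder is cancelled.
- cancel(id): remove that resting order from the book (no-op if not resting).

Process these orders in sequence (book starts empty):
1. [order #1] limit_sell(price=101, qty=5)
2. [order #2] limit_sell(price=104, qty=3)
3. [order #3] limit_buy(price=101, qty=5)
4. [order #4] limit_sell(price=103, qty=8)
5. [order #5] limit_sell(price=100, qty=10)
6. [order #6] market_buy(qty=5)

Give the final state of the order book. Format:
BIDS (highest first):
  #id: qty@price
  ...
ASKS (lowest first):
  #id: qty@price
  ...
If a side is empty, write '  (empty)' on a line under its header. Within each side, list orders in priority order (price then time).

After op 1 [order #1] limit_sell(price=101, qty=5): fills=none; bids=[-] asks=[#1:5@101]
After op 2 [order #2] limit_sell(price=104, qty=3): fills=none; bids=[-] asks=[#1:5@101 #2:3@104]
After op 3 [order #3] limit_buy(price=101, qty=5): fills=#3x#1:5@101; bids=[-] asks=[#2:3@104]
After op 4 [order #4] limit_sell(price=103, qty=8): fills=none; bids=[-] asks=[#4:8@103 #2:3@104]
After op 5 [order #5] limit_sell(price=100, qty=10): fills=none; bids=[-] asks=[#5:10@100 #4:8@103 #2:3@104]
After op 6 [order #6] market_buy(qty=5): fills=#6x#5:5@100; bids=[-] asks=[#5:5@100 #4:8@103 #2:3@104]

Answer: BIDS (highest first):
  (empty)
ASKS (lowest first):
  #5: 5@100
  #4: 8@103
  #2: 3@104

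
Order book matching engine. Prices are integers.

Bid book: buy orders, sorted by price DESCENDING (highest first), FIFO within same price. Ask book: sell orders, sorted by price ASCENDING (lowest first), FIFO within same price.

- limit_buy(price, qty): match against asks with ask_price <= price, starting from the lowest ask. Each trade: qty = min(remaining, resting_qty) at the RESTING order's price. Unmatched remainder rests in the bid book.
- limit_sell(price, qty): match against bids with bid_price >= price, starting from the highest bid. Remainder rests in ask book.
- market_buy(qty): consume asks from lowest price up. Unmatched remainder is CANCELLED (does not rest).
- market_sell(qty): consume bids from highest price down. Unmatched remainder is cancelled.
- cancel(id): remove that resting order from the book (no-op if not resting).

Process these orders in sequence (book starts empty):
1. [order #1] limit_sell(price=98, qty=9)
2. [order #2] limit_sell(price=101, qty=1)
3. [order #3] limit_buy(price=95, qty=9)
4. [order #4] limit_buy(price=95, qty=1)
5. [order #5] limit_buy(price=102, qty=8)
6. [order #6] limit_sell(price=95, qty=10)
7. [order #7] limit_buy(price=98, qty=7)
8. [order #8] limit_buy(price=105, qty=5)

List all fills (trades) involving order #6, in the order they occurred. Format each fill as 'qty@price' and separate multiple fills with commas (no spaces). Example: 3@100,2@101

Answer: 9@95,1@95

Derivation:
After op 1 [order #1] limit_sell(price=98, qty=9): fills=none; bids=[-] asks=[#1:9@98]
After op 2 [order #2] limit_sell(price=101, qty=1): fills=none; bids=[-] asks=[#1:9@98 #2:1@101]
After op 3 [order #3] limit_buy(price=95, qty=9): fills=none; bids=[#3:9@95] asks=[#1:9@98 #2:1@101]
After op 4 [order #4] limit_buy(price=95, qty=1): fills=none; bids=[#3:9@95 #4:1@95] asks=[#1:9@98 #2:1@101]
After op 5 [order #5] limit_buy(price=102, qty=8): fills=#5x#1:8@98; bids=[#3:9@95 #4:1@95] asks=[#1:1@98 #2:1@101]
After op 6 [order #6] limit_sell(price=95, qty=10): fills=#3x#6:9@95 #4x#6:1@95; bids=[-] asks=[#1:1@98 #2:1@101]
After op 7 [order #7] limit_buy(price=98, qty=7): fills=#7x#1:1@98; bids=[#7:6@98] asks=[#2:1@101]
After op 8 [order #8] limit_buy(price=105, qty=5): fills=#8x#2:1@101; bids=[#8:4@105 #7:6@98] asks=[-]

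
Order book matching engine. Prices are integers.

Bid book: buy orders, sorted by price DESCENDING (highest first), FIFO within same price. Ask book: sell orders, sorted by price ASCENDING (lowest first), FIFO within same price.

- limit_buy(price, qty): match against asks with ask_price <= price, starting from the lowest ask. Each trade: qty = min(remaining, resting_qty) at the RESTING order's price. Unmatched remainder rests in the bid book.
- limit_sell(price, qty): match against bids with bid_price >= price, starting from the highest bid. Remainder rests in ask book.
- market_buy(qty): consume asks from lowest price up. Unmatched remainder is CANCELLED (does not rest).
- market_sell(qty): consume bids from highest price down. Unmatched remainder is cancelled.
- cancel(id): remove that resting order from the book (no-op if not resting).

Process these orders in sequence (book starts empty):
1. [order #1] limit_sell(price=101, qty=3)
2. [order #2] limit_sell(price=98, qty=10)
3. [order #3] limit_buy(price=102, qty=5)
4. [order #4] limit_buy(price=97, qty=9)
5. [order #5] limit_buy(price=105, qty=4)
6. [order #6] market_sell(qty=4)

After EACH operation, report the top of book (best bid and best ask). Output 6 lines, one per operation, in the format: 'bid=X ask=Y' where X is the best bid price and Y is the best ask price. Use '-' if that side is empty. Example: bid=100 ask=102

Answer: bid=- ask=101
bid=- ask=98
bid=- ask=98
bid=97 ask=98
bid=97 ask=98
bid=97 ask=98

Derivation:
After op 1 [order #1] limit_sell(price=101, qty=3): fills=none; bids=[-] asks=[#1:3@101]
After op 2 [order #2] limit_sell(price=98, qty=10): fills=none; bids=[-] asks=[#2:10@98 #1:3@101]
After op 3 [order #3] limit_buy(price=102, qty=5): fills=#3x#2:5@98; bids=[-] asks=[#2:5@98 #1:3@101]
After op 4 [order #4] limit_buy(price=97, qty=9): fills=none; bids=[#4:9@97] asks=[#2:5@98 #1:3@101]
After op 5 [order #5] limit_buy(price=105, qty=4): fills=#5x#2:4@98; bids=[#4:9@97] asks=[#2:1@98 #1:3@101]
After op 6 [order #6] market_sell(qty=4): fills=#4x#6:4@97; bids=[#4:5@97] asks=[#2:1@98 #1:3@101]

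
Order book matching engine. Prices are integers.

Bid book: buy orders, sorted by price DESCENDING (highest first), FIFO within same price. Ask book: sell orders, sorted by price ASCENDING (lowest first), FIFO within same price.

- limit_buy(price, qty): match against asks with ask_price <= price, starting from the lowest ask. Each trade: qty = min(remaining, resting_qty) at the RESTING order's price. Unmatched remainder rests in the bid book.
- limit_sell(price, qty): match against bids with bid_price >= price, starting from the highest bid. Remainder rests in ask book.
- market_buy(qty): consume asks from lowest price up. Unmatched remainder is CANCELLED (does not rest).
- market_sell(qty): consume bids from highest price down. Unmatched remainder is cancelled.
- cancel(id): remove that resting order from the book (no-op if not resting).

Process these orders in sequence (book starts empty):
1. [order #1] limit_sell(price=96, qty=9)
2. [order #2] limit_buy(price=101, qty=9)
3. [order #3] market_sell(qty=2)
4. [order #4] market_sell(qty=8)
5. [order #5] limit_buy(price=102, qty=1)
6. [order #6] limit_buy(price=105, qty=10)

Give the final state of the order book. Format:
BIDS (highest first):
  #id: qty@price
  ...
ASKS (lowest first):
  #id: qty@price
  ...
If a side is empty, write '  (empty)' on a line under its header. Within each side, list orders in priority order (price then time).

After op 1 [order #1] limit_sell(price=96, qty=9): fills=none; bids=[-] asks=[#1:9@96]
After op 2 [order #2] limit_buy(price=101, qty=9): fills=#2x#1:9@96; bids=[-] asks=[-]
After op 3 [order #3] market_sell(qty=2): fills=none; bids=[-] asks=[-]
After op 4 [order #4] market_sell(qty=8): fills=none; bids=[-] asks=[-]
After op 5 [order #5] limit_buy(price=102, qty=1): fills=none; bids=[#5:1@102] asks=[-]
After op 6 [order #6] limit_buy(price=105, qty=10): fills=none; bids=[#6:10@105 #5:1@102] asks=[-]

Answer: BIDS (highest first):
  #6: 10@105
  #5: 1@102
ASKS (lowest first):
  (empty)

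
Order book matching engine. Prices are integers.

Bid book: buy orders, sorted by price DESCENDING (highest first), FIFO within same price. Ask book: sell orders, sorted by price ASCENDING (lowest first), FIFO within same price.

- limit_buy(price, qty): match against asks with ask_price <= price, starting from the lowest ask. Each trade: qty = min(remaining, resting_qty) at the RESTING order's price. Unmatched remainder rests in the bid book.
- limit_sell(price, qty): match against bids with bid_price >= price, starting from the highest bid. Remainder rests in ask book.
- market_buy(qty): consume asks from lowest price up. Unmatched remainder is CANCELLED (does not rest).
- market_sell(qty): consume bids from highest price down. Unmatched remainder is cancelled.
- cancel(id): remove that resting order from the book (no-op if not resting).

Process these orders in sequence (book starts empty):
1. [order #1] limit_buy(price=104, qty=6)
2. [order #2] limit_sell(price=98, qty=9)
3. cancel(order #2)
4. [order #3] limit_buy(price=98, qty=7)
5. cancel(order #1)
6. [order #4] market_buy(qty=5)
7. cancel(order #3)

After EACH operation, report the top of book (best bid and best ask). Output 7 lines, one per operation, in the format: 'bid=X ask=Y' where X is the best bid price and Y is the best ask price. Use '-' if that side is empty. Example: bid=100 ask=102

Answer: bid=104 ask=-
bid=- ask=98
bid=- ask=-
bid=98 ask=-
bid=98 ask=-
bid=98 ask=-
bid=- ask=-

Derivation:
After op 1 [order #1] limit_buy(price=104, qty=6): fills=none; bids=[#1:6@104] asks=[-]
After op 2 [order #2] limit_sell(price=98, qty=9): fills=#1x#2:6@104; bids=[-] asks=[#2:3@98]
After op 3 cancel(order #2): fills=none; bids=[-] asks=[-]
After op 4 [order #3] limit_buy(price=98, qty=7): fills=none; bids=[#3:7@98] asks=[-]
After op 5 cancel(order #1): fills=none; bids=[#3:7@98] asks=[-]
After op 6 [order #4] market_buy(qty=5): fills=none; bids=[#3:7@98] asks=[-]
After op 7 cancel(order #3): fills=none; bids=[-] asks=[-]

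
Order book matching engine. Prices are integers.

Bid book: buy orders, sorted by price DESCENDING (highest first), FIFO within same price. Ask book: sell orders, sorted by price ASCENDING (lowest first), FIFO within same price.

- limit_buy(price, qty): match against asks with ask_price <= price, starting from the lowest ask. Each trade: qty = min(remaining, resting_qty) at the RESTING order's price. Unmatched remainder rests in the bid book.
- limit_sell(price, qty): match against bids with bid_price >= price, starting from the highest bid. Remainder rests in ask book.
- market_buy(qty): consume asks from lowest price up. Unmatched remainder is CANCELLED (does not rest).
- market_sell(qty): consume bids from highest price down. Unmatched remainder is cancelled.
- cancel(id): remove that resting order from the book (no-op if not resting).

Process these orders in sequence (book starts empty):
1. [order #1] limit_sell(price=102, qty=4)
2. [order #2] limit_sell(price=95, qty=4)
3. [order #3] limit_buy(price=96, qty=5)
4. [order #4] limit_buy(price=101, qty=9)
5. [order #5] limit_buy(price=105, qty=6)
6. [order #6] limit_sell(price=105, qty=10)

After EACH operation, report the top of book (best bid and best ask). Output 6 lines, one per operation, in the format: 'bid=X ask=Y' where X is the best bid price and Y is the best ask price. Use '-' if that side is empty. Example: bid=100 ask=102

Answer: bid=- ask=102
bid=- ask=95
bid=96 ask=102
bid=101 ask=102
bid=105 ask=-
bid=101 ask=105

Derivation:
After op 1 [order #1] limit_sell(price=102, qty=4): fills=none; bids=[-] asks=[#1:4@102]
After op 2 [order #2] limit_sell(price=95, qty=4): fills=none; bids=[-] asks=[#2:4@95 #1:4@102]
After op 3 [order #3] limit_buy(price=96, qty=5): fills=#3x#2:4@95; bids=[#3:1@96] asks=[#1:4@102]
After op 4 [order #4] limit_buy(price=101, qty=9): fills=none; bids=[#4:9@101 #3:1@96] asks=[#1:4@102]
After op 5 [order #5] limit_buy(price=105, qty=6): fills=#5x#1:4@102; bids=[#5:2@105 #4:9@101 #3:1@96] asks=[-]
After op 6 [order #6] limit_sell(price=105, qty=10): fills=#5x#6:2@105; bids=[#4:9@101 #3:1@96] asks=[#6:8@105]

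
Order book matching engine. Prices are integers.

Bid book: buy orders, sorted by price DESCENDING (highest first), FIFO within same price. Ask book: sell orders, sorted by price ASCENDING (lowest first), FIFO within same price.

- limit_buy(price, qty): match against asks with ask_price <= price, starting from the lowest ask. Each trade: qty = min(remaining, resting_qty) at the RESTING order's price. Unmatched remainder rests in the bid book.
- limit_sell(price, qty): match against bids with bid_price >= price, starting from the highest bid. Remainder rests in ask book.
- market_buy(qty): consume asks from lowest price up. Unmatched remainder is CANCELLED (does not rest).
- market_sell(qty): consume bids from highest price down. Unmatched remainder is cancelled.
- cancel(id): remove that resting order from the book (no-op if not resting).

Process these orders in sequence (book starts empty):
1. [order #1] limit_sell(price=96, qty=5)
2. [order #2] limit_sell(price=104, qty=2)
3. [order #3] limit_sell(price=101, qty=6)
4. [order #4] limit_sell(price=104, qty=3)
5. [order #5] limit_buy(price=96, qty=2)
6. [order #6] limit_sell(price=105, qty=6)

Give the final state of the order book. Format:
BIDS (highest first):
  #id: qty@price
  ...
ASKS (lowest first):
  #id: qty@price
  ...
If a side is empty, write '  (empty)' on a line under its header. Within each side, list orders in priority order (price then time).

After op 1 [order #1] limit_sell(price=96, qty=5): fills=none; bids=[-] asks=[#1:5@96]
After op 2 [order #2] limit_sell(price=104, qty=2): fills=none; bids=[-] asks=[#1:5@96 #2:2@104]
After op 3 [order #3] limit_sell(price=101, qty=6): fills=none; bids=[-] asks=[#1:5@96 #3:6@101 #2:2@104]
After op 4 [order #4] limit_sell(price=104, qty=3): fills=none; bids=[-] asks=[#1:5@96 #3:6@101 #2:2@104 #4:3@104]
After op 5 [order #5] limit_buy(price=96, qty=2): fills=#5x#1:2@96; bids=[-] asks=[#1:3@96 #3:6@101 #2:2@104 #4:3@104]
After op 6 [order #6] limit_sell(price=105, qty=6): fills=none; bids=[-] asks=[#1:3@96 #3:6@101 #2:2@104 #4:3@104 #6:6@105]

Answer: BIDS (highest first):
  (empty)
ASKS (lowest first):
  #1: 3@96
  #3: 6@101
  #2: 2@104
  #4: 3@104
  #6: 6@105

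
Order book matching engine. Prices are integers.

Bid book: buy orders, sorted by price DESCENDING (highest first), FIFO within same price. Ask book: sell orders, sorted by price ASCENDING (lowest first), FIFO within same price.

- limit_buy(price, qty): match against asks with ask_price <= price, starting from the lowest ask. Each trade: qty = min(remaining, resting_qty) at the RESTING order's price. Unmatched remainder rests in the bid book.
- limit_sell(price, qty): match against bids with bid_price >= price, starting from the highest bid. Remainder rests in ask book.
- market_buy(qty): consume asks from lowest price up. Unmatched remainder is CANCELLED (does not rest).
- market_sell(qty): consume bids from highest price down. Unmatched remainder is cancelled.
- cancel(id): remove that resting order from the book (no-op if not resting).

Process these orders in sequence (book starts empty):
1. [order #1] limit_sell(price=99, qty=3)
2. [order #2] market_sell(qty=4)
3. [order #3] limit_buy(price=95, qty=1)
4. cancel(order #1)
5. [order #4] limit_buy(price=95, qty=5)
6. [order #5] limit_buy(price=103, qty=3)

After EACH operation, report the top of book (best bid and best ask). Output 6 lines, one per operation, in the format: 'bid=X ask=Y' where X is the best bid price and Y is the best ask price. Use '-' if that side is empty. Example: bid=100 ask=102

Answer: bid=- ask=99
bid=- ask=99
bid=95 ask=99
bid=95 ask=-
bid=95 ask=-
bid=103 ask=-

Derivation:
After op 1 [order #1] limit_sell(price=99, qty=3): fills=none; bids=[-] asks=[#1:3@99]
After op 2 [order #2] market_sell(qty=4): fills=none; bids=[-] asks=[#1:3@99]
After op 3 [order #3] limit_buy(price=95, qty=1): fills=none; bids=[#3:1@95] asks=[#1:3@99]
After op 4 cancel(order #1): fills=none; bids=[#3:1@95] asks=[-]
After op 5 [order #4] limit_buy(price=95, qty=5): fills=none; bids=[#3:1@95 #4:5@95] asks=[-]
After op 6 [order #5] limit_buy(price=103, qty=3): fills=none; bids=[#5:3@103 #3:1@95 #4:5@95] asks=[-]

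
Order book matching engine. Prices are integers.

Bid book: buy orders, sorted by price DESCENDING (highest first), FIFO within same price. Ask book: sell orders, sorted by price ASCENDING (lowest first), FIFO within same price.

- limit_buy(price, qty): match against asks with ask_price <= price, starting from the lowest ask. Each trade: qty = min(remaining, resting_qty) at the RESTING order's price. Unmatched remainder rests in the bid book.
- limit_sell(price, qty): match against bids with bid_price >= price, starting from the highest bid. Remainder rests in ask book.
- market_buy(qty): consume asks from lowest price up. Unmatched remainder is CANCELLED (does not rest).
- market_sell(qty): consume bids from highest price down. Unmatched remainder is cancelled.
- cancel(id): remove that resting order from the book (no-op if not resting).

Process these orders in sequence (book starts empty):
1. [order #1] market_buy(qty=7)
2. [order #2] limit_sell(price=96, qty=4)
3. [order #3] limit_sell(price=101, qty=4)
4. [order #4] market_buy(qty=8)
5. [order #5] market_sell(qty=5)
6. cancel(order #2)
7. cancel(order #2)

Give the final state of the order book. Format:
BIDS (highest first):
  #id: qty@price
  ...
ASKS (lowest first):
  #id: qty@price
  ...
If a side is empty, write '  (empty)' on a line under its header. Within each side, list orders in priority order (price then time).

After op 1 [order #1] market_buy(qty=7): fills=none; bids=[-] asks=[-]
After op 2 [order #2] limit_sell(price=96, qty=4): fills=none; bids=[-] asks=[#2:4@96]
After op 3 [order #3] limit_sell(price=101, qty=4): fills=none; bids=[-] asks=[#2:4@96 #3:4@101]
After op 4 [order #4] market_buy(qty=8): fills=#4x#2:4@96 #4x#3:4@101; bids=[-] asks=[-]
After op 5 [order #5] market_sell(qty=5): fills=none; bids=[-] asks=[-]
After op 6 cancel(order #2): fills=none; bids=[-] asks=[-]
After op 7 cancel(order #2): fills=none; bids=[-] asks=[-]

Answer: BIDS (highest first):
  (empty)
ASKS (lowest first):
  (empty)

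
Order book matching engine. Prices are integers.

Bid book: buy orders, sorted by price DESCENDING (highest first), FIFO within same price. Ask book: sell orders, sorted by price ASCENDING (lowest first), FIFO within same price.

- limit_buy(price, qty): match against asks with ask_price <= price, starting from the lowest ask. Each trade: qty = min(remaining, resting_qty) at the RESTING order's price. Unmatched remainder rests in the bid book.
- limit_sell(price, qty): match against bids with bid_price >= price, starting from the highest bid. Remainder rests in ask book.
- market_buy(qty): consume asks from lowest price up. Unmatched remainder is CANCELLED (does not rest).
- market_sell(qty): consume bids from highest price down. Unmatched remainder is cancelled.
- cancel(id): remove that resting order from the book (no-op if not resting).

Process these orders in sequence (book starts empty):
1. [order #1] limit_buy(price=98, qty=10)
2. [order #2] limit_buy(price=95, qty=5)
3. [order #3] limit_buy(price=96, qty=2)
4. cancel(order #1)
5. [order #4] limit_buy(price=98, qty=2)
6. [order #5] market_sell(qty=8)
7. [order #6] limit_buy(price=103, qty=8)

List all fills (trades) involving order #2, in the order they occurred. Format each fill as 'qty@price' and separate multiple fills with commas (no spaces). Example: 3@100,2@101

Answer: 4@95

Derivation:
After op 1 [order #1] limit_buy(price=98, qty=10): fills=none; bids=[#1:10@98] asks=[-]
After op 2 [order #2] limit_buy(price=95, qty=5): fills=none; bids=[#1:10@98 #2:5@95] asks=[-]
After op 3 [order #3] limit_buy(price=96, qty=2): fills=none; bids=[#1:10@98 #3:2@96 #2:5@95] asks=[-]
After op 4 cancel(order #1): fills=none; bids=[#3:2@96 #2:5@95] asks=[-]
After op 5 [order #4] limit_buy(price=98, qty=2): fills=none; bids=[#4:2@98 #3:2@96 #2:5@95] asks=[-]
After op 6 [order #5] market_sell(qty=8): fills=#4x#5:2@98 #3x#5:2@96 #2x#5:4@95; bids=[#2:1@95] asks=[-]
After op 7 [order #6] limit_buy(price=103, qty=8): fills=none; bids=[#6:8@103 #2:1@95] asks=[-]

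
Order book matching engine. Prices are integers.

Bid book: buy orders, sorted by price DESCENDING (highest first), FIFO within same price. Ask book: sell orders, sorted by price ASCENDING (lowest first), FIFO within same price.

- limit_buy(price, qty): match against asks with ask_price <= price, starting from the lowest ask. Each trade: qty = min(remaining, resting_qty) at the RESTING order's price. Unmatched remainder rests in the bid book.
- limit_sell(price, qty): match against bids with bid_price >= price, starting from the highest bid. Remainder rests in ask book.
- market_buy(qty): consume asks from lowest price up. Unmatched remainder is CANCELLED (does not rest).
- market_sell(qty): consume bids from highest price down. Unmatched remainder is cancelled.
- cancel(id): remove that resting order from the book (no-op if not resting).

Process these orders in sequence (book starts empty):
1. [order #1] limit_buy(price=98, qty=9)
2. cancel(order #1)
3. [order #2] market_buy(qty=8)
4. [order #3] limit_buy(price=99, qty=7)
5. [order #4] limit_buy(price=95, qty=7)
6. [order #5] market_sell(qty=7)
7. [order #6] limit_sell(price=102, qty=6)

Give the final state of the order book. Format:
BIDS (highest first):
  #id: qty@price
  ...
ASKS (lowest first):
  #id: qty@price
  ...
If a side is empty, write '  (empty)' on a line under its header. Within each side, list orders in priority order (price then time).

After op 1 [order #1] limit_buy(price=98, qty=9): fills=none; bids=[#1:9@98] asks=[-]
After op 2 cancel(order #1): fills=none; bids=[-] asks=[-]
After op 3 [order #2] market_buy(qty=8): fills=none; bids=[-] asks=[-]
After op 4 [order #3] limit_buy(price=99, qty=7): fills=none; bids=[#3:7@99] asks=[-]
After op 5 [order #4] limit_buy(price=95, qty=7): fills=none; bids=[#3:7@99 #4:7@95] asks=[-]
After op 6 [order #5] market_sell(qty=7): fills=#3x#5:7@99; bids=[#4:7@95] asks=[-]
After op 7 [order #6] limit_sell(price=102, qty=6): fills=none; bids=[#4:7@95] asks=[#6:6@102]

Answer: BIDS (highest first):
  #4: 7@95
ASKS (lowest first):
  #6: 6@102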